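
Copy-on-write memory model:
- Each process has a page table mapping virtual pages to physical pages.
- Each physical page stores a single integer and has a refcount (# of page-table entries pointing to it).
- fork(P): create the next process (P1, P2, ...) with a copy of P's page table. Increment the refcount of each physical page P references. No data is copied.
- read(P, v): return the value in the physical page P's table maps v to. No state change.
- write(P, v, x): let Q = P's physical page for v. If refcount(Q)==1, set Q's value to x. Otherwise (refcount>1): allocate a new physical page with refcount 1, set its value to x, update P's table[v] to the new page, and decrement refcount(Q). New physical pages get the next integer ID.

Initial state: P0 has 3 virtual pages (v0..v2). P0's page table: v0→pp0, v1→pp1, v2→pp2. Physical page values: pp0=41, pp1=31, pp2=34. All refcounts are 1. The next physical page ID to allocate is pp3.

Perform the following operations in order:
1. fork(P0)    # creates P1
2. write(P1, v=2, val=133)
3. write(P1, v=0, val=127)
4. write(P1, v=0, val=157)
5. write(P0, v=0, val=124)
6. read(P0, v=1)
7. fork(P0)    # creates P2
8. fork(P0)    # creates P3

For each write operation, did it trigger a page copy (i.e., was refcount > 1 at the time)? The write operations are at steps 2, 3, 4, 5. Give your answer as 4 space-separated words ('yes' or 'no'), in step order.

Op 1: fork(P0) -> P1. 3 ppages; refcounts: pp0:2 pp1:2 pp2:2
Op 2: write(P1, v2, 133). refcount(pp2)=2>1 -> COPY to pp3. 4 ppages; refcounts: pp0:2 pp1:2 pp2:1 pp3:1
Op 3: write(P1, v0, 127). refcount(pp0)=2>1 -> COPY to pp4. 5 ppages; refcounts: pp0:1 pp1:2 pp2:1 pp3:1 pp4:1
Op 4: write(P1, v0, 157). refcount(pp4)=1 -> write in place. 5 ppages; refcounts: pp0:1 pp1:2 pp2:1 pp3:1 pp4:1
Op 5: write(P0, v0, 124). refcount(pp0)=1 -> write in place. 5 ppages; refcounts: pp0:1 pp1:2 pp2:1 pp3:1 pp4:1
Op 6: read(P0, v1) -> 31. No state change.
Op 7: fork(P0) -> P2. 5 ppages; refcounts: pp0:2 pp1:3 pp2:2 pp3:1 pp4:1
Op 8: fork(P0) -> P3. 5 ppages; refcounts: pp0:3 pp1:4 pp2:3 pp3:1 pp4:1

yes yes no no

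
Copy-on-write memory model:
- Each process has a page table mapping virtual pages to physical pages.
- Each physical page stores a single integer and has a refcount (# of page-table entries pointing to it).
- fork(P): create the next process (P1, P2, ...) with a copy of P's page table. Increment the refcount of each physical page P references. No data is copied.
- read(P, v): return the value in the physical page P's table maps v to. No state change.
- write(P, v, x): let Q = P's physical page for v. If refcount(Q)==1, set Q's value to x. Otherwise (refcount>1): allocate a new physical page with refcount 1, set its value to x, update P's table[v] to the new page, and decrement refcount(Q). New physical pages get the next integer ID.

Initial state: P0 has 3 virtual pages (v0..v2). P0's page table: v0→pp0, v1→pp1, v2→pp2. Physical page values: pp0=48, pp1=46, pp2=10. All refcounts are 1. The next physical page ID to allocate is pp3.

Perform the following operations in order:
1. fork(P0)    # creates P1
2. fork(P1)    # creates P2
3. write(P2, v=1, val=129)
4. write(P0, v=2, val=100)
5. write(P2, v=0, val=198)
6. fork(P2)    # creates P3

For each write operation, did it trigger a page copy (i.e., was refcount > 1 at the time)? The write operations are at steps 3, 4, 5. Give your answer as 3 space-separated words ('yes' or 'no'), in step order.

Op 1: fork(P0) -> P1. 3 ppages; refcounts: pp0:2 pp1:2 pp2:2
Op 2: fork(P1) -> P2. 3 ppages; refcounts: pp0:3 pp1:3 pp2:3
Op 3: write(P2, v1, 129). refcount(pp1)=3>1 -> COPY to pp3. 4 ppages; refcounts: pp0:3 pp1:2 pp2:3 pp3:1
Op 4: write(P0, v2, 100). refcount(pp2)=3>1 -> COPY to pp4. 5 ppages; refcounts: pp0:3 pp1:2 pp2:2 pp3:1 pp4:1
Op 5: write(P2, v0, 198). refcount(pp0)=3>1 -> COPY to pp5. 6 ppages; refcounts: pp0:2 pp1:2 pp2:2 pp3:1 pp4:1 pp5:1
Op 6: fork(P2) -> P3. 6 ppages; refcounts: pp0:2 pp1:2 pp2:3 pp3:2 pp4:1 pp5:2

yes yes yes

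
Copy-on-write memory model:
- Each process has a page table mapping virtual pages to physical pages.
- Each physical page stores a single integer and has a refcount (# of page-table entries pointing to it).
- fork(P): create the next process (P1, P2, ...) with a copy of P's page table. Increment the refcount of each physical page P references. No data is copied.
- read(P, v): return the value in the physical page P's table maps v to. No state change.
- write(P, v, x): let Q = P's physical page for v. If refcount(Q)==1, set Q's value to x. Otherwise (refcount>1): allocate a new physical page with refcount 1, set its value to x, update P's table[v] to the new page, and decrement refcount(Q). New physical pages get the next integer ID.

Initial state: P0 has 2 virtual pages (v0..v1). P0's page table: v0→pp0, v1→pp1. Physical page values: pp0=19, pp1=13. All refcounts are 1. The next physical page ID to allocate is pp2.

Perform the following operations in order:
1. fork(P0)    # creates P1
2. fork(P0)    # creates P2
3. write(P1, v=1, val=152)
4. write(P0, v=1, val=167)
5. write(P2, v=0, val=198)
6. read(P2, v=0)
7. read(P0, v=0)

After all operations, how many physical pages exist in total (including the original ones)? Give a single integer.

Answer: 5

Derivation:
Op 1: fork(P0) -> P1. 2 ppages; refcounts: pp0:2 pp1:2
Op 2: fork(P0) -> P2. 2 ppages; refcounts: pp0:3 pp1:3
Op 3: write(P1, v1, 152). refcount(pp1)=3>1 -> COPY to pp2. 3 ppages; refcounts: pp0:3 pp1:2 pp2:1
Op 4: write(P0, v1, 167). refcount(pp1)=2>1 -> COPY to pp3. 4 ppages; refcounts: pp0:3 pp1:1 pp2:1 pp3:1
Op 5: write(P2, v0, 198). refcount(pp0)=3>1 -> COPY to pp4. 5 ppages; refcounts: pp0:2 pp1:1 pp2:1 pp3:1 pp4:1
Op 6: read(P2, v0) -> 198. No state change.
Op 7: read(P0, v0) -> 19. No state change.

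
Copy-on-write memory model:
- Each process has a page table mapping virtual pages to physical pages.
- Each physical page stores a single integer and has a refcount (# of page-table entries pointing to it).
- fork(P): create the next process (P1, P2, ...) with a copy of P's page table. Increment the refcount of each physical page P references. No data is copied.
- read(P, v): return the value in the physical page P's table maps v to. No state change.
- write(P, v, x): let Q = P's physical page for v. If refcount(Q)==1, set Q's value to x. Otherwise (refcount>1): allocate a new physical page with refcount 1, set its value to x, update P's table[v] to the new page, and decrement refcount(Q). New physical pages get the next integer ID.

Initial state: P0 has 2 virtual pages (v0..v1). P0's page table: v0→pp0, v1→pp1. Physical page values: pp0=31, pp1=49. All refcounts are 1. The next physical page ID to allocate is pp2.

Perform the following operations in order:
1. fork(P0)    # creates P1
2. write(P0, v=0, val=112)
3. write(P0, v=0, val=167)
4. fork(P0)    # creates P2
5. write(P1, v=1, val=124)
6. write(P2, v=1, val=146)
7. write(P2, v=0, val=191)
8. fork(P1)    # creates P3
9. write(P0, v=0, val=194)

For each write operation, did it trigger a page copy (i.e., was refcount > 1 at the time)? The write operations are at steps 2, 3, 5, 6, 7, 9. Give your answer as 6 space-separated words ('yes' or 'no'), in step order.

Op 1: fork(P0) -> P1. 2 ppages; refcounts: pp0:2 pp1:2
Op 2: write(P0, v0, 112). refcount(pp0)=2>1 -> COPY to pp2. 3 ppages; refcounts: pp0:1 pp1:2 pp2:1
Op 3: write(P0, v0, 167). refcount(pp2)=1 -> write in place. 3 ppages; refcounts: pp0:1 pp1:2 pp2:1
Op 4: fork(P0) -> P2. 3 ppages; refcounts: pp0:1 pp1:3 pp2:2
Op 5: write(P1, v1, 124). refcount(pp1)=3>1 -> COPY to pp3. 4 ppages; refcounts: pp0:1 pp1:2 pp2:2 pp3:1
Op 6: write(P2, v1, 146). refcount(pp1)=2>1 -> COPY to pp4. 5 ppages; refcounts: pp0:1 pp1:1 pp2:2 pp3:1 pp4:1
Op 7: write(P2, v0, 191). refcount(pp2)=2>1 -> COPY to pp5. 6 ppages; refcounts: pp0:1 pp1:1 pp2:1 pp3:1 pp4:1 pp5:1
Op 8: fork(P1) -> P3. 6 ppages; refcounts: pp0:2 pp1:1 pp2:1 pp3:2 pp4:1 pp5:1
Op 9: write(P0, v0, 194). refcount(pp2)=1 -> write in place. 6 ppages; refcounts: pp0:2 pp1:1 pp2:1 pp3:2 pp4:1 pp5:1

yes no yes yes yes no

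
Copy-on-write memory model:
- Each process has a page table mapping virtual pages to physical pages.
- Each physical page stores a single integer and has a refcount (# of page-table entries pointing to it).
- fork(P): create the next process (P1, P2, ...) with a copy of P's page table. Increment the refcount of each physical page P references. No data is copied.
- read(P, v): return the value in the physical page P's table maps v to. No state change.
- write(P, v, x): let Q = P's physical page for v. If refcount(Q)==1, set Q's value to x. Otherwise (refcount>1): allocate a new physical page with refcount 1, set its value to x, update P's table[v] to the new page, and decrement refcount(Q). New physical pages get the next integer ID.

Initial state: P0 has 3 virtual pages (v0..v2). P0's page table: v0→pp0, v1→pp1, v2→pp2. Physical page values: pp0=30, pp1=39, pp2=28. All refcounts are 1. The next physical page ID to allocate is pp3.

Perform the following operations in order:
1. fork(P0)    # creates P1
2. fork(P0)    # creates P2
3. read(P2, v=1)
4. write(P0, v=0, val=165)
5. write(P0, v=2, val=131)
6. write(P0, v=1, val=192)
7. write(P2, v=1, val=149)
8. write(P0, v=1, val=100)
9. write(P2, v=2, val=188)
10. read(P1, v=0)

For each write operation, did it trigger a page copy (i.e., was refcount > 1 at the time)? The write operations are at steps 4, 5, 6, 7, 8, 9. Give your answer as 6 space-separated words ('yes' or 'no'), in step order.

Op 1: fork(P0) -> P1. 3 ppages; refcounts: pp0:2 pp1:2 pp2:2
Op 2: fork(P0) -> P2. 3 ppages; refcounts: pp0:3 pp1:3 pp2:3
Op 3: read(P2, v1) -> 39. No state change.
Op 4: write(P0, v0, 165). refcount(pp0)=3>1 -> COPY to pp3. 4 ppages; refcounts: pp0:2 pp1:3 pp2:3 pp3:1
Op 5: write(P0, v2, 131). refcount(pp2)=3>1 -> COPY to pp4. 5 ppages; refcounts: pp0:2 pp1:3 pp2:2 pp3:1 pp4:1
Op 6: write(P0, v1, 192). refcount(pp1)=3>1 -> COPY to pp5. 6 ppages; refcounts: pp0:2 pp1:2 pp2:2 pp3:1 pp4:1 pp5:1
Op 7: write(P2, v1, 149). refcount(pp1)=2>1 -> COPY to pp6. 7 ppages; refcounts: pp0:2 pp1:1 pp2:2 pp3:1 pp4:1 pp5:1 pp6:1
Op 8: write(P0, v1, 100). refcount(pp5)=1 -> write in place. 7 ppages; refcounts: pp0:2 pp1:1 pp2:2 pp3:1 pp4:1 pp5:1 pp6:1
Op 9: write(P2, v2, 188). refcount(pp2)=2>1 -> COPY to pp7. 8 ppages; refcounts: pp0:2 pp1:1 pp2:1 pp3:1 pp4:1 pp5:1 pp6:1 pp7:1
Op 10: read(P1, v0) -> 30. No state change.

yes yes yes yes no yes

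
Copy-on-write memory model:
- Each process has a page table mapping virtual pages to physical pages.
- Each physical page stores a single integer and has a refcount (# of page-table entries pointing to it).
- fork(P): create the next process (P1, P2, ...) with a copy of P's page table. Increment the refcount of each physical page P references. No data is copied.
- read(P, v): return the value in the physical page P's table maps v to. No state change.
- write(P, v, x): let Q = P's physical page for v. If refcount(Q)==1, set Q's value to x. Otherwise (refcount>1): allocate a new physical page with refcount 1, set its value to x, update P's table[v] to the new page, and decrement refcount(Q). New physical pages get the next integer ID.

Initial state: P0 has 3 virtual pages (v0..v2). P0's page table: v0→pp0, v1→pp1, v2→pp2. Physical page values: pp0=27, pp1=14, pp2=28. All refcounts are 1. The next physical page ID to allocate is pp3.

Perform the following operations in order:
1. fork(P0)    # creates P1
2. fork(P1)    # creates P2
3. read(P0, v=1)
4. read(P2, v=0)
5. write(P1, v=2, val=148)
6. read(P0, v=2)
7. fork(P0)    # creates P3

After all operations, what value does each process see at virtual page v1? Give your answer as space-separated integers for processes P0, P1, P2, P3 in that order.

Answer: 14 14 14 14

Derivation:
Op 1: fork(P0) -> P1. 3 ppages; refcounts: pp0:2 pp1:2 pp2:2
Op 2: fork(P1) -> P2. 3 ppages; refcounts: pp0:3 pp1:3 pp2:3
Op 3: read(P0, v1) -> 14. No state change.
Op 4: read(P2, v0) -> 27. No state change.
Op 5: write(P1, v2, 148). refcount(pp2)=3>1 -> COPY to pp3. 4 ppages; refcounts: pp0:3 pp1:3 pp2:2 pp3:1
Op 6: read(P0, v2) -> 28. No state change.
Op 7: fork(P0) -> P3. 4 ppages; refcounts: pp0:4 pp1:4 pp2:3 pp3:1
P0: v1 -> pp1 = 14
P1: v1 -> pp1 = 14
P2: v1 -> pp1 = 14
P3: v1 -> pp1 = 14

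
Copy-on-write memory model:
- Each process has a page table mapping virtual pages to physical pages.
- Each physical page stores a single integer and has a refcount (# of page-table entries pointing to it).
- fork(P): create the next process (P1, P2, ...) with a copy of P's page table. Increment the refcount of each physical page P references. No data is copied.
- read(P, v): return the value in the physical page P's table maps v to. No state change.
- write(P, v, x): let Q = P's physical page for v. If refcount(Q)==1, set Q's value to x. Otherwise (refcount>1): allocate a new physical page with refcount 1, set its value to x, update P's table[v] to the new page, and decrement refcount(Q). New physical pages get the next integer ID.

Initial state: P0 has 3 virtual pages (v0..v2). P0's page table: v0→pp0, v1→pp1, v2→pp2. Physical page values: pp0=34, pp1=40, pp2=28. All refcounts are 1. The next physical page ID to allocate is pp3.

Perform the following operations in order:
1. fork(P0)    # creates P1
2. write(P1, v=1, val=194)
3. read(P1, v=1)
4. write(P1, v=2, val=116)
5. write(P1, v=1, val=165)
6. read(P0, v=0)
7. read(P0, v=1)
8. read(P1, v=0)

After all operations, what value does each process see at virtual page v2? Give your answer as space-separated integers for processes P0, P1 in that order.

Op 1: fork(P0) -> P1. 3 ppages; refcounts: pp0:2 pp1:2 pp2:2
Op 2: write(P1, v1, 194). refcount(pp1)=2>1 -> COPY to pp3. 4 ppages; refcounts: pp0:2 pp1:1 pp2:2 pp3:1
Op 3: read(P1, v1) -> 194. No state change.
Op 4: write(P1, v2, 116). refcount(pp2)=2>1 -> COPY to pp4. 5 ppages; refcounts: pp0:2 pp1:1 pp2:1 pp3:1 pp4:1
Op 5: write(P1, v1, 165). refcount(pp3)=1 -> write in place. 5 ppages; refcounts: pp0:2 pp1:1 pp2:1 pp3:1 pp4:1
Op 6: read(P0, v0) -> 34. No state change.
Op 7: read(P0, v1) -> 40. No state change.
Op 8: read(P1, v0) -> 34. No state change.
P0: v2 -> pp2 = 28
P1: v2 -> pp4 = 116

Answer: 28 116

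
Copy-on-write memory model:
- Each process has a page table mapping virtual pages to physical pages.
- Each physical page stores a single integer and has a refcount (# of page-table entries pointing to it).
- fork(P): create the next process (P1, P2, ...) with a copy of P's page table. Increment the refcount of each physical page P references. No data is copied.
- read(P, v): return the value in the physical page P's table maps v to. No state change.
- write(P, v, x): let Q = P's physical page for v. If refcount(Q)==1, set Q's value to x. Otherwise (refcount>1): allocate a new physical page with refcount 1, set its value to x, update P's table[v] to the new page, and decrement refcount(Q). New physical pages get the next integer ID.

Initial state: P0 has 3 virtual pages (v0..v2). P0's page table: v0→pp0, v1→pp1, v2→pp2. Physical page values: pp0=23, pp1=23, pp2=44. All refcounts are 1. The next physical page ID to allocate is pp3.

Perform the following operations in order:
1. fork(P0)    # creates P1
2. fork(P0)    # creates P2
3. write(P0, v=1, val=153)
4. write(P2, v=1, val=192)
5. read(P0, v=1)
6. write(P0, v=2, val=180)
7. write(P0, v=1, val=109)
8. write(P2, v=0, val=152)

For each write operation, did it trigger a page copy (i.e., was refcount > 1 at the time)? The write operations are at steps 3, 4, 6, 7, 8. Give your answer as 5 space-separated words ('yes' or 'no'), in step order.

Op 1: fork(P0) -> P1. 3 ppages; refcounts: pp0:2 pp1:2 pp2:2
Op 2: fork(P0) -> P2. 3 ppages; refcounts: pp0:3 pp1:3 pp2:3
Op 3: write(P0, v1, 153). refcount(pp1)=3>1 -> COPY to pp3. 4 ppages; refcounts: pp0:3 pp1:2 pp2:3 pp3:1
Op 4: write(P2, v1, 192). refcount(pp1)=2>1 -> COPY to pp4. 5 ppages; refcounts: pp0:3 pp1:1 pp2:3 pp3:1 pp4:1
Op 5: read(P0, v1) -> 153. No state change.
Op 6: write(P0, v2, 180). refcount(pp2)=3>1 -> COPY to pp5. 6 ppages; refcounts: pp0:3 pp1:1 pp2:2 pp3:1 pp4:1 pp5:1
Op 7: write(P0, v1, 109). refcount(pp3)=1 -> write in place. 6 ppages; refcounts: pp0:3 pp1:1 pp2:2 pp3:1 pp4:1 pp5:1
Op 8: write(P2, v0, 152). refcount(pp0)=3>1 -> COPY to pp6. 7 ppages; refcounts: pp0:2 pp1:1 pp2:2 pp3:1 pp4:1 pp5:1 pp6:1

yes yes yes no yes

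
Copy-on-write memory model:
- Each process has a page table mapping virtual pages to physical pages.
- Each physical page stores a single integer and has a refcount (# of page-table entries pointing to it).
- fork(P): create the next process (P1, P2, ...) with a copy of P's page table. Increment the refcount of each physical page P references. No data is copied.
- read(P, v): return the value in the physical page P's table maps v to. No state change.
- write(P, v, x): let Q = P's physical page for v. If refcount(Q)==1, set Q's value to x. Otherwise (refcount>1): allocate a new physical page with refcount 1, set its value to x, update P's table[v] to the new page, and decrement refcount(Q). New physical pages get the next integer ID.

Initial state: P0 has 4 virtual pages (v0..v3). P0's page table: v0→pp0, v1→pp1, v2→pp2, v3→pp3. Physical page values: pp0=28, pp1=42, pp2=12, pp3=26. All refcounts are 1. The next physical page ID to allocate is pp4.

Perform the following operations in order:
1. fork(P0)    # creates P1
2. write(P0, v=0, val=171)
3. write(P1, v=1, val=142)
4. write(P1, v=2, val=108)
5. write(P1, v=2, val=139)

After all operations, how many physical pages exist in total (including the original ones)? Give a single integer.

Op 1: fork(P0) -> P1. 4 ppages; refcounts: pp0:2 pp1:2 pp2:2 pp3:2
Op 2: write(P0, v0, 171). refcount(pp0)=2>1 -> COPY to pp4. 5 ppages; refcounts: pp0:1 pp1:2 pp2:2 pp3:2 pp4:1
Op 3: write(P1, v1, 142). refcount(pp1)=2>1 -> COPY to pp5. 6 ppages; refcounts: pp0:1 pp1:1 pp2:2 pp3:2 pp4:1 pp5:1
Op 4: write(P1, v2, 108). refcount(pp2)=2>1 -> COPY to pp6. 7 ppages; refcounts: pp0:1 pp1:1 pp2:1 pp3:2 pp4:1 pp5:1 pp6:1
Op 5: write(P1, v2, 139). refcount(pp6)=1 -> write in place. 7 ppages; refcounts: pp0:1 pp1:1 pp2:1 pp3:2 pp4:1 pp5:1 pp6:1

Answer: 7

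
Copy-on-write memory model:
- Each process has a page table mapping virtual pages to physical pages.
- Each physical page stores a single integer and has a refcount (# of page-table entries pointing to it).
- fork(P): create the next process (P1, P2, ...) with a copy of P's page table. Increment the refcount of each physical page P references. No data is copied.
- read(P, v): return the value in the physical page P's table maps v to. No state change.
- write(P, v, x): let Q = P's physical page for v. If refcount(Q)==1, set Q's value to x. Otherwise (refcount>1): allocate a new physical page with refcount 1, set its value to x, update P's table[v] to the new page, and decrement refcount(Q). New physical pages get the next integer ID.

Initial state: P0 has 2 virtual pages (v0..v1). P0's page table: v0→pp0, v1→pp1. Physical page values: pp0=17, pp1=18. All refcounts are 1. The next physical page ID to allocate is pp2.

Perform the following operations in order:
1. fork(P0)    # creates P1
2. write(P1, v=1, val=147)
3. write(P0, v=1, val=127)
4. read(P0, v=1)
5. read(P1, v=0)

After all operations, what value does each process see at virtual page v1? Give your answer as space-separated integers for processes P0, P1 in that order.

Op 1: fork(P0) -> P1. 2 ppages; refcounts: pp0:2 pp1:2
Op 2: write(P1, v1, 147). refcount(pp1)=2>1 -> COPY to pp2. 3 ppages; refcounts: pp0:2 pp1:1 pp2:1
Op 3: write(P0, v1, 127). refcount(pp1)=1 -> write in place. 3 ppages; refcounts: pp0:2 pp1:1 pp2:1
Op 4: read(P0, v1) -> 127. No state change.
Op 5: read(P1, v0) -> 17. No state change.
P0: v1 -> pp1 = 127
P1: v1 -> pp2 = 147

Answer: 127 147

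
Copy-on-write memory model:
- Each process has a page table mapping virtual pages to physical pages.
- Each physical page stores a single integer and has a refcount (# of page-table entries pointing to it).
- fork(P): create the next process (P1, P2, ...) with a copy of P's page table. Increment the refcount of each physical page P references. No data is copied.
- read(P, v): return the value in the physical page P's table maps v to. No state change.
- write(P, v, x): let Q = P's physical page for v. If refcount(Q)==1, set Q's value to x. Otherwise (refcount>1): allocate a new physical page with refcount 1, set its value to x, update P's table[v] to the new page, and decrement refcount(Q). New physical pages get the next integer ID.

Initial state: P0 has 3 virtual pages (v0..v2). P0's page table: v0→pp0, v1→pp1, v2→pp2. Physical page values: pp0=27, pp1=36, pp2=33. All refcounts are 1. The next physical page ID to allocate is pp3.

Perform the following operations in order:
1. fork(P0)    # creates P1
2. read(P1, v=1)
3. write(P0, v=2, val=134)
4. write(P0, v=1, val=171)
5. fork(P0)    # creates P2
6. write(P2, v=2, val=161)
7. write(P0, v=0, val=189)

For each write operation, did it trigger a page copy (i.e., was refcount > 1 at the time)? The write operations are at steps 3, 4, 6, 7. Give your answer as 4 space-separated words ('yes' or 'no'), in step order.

Op 1: fork(P0) -> P1. 3 ppages; refcounts: pp0:2 pp1:2 pp2:2
Op 2: read(P1, v1) -> 36. No state change.
Op 3: write(P0, v2, 134). refcount(pp2)=2>1 -> COPY to pp3. 4 ppages; refcounts: pp0:2 pp1:2 pp2:1 pp3:1
Op 4: write(P0, v1, 171). refcount(pp1)=2>1 -> COPY to pp4. 5 ppages; refcounts: pp0:2 pp1:1 pp2:1 pp3:1 pp4:1
Op 5: fork(P0) -> P2. 5 ppages; refcounts: pp0:3 pp1:1 pp2:1 pp3:2 pp4:2
Op 6: write(P2, v2, 161). refcount(pp3)=2>1 -> COPY to pp5. 6 ppages; refcounts: pp0:3 pp1:1 pp2:1 pp3:1 pp4:2 pp5:1
Op 7: write(P0, v0, 189). refcount(pp0)=3>1 -> COPY to pp6. 7 ppages; refcounts: pp0:2 pp1:1 pp2:1 pp3:1 pp4:2 pp5:1 pp6:1

yes yes yes yes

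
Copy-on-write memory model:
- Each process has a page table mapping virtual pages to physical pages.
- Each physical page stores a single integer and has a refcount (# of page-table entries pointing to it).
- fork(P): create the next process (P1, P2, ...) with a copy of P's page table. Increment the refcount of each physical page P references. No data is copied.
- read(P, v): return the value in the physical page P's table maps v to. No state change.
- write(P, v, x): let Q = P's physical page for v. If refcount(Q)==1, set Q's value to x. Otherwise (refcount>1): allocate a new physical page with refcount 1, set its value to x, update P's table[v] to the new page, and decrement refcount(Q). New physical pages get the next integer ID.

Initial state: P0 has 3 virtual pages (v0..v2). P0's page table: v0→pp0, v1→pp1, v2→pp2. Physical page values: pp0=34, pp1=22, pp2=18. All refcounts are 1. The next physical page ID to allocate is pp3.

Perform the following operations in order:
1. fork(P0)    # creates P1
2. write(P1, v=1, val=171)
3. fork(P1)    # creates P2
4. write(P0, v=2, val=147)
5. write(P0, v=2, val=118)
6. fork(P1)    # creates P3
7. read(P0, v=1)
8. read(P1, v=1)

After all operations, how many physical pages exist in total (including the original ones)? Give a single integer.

Answer: 5

Derivation:
Op 1: fork(P0) -> P1. 3 ppages; refcounts: pp0:2 pp1:2 pp2:2
Op 2: write(P1, v1, 171). refcount(pp1)=2>1 -> COPY to pp3. 4 ppages; refcounts: pp0:2 pp1:1 pp2:2 pp3:1
Op 3: fork(P1) -> P2. 4 ppages; refcounts: pp0:3 pp1:1 pp2:3 pp3:2
Op 4: write(P0, v2, 147). refcount(pp2)=3>1 -> COPY to pp4. 5 ppages; refcounts: pp0:3 pp1:1 pp2:2 pp3:2 pp4:1
Op 5: write(P0, v2, 118). refcount(pp4)=1 -> write in place. 5 ppages; refcounts: pp0:3 pp1:1 pp2:2 pp3:2 pp4:1
Op 6: fork(P1) -> P3. 5 ppages; refcounts: pp0:4 pp1:1 pp2:3 pp3:3 pp4:1
Op 7: read(P0, v1) -> 22. No state change.
Op 8: read(P1, v1) -> 171. No state change.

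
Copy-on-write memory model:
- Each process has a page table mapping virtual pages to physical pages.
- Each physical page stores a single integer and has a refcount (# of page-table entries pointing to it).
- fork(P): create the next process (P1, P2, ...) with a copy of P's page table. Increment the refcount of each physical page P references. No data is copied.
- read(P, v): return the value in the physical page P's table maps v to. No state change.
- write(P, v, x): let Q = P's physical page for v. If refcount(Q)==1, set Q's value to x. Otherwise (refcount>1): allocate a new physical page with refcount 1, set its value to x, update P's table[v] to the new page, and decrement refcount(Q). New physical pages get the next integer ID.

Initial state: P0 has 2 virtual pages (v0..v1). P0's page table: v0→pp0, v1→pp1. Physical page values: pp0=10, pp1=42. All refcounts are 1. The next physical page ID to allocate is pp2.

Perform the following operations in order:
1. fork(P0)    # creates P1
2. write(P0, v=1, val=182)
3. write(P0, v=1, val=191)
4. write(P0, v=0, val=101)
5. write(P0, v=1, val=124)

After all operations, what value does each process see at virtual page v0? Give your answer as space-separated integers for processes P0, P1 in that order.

Op 1: fork(P0) -> P1. 2 ppages; refcounts: pp0:2 pp1:2
Op 2: write(P0, v1, 182). refcount(pp1)=2>1 -> COPY to pp2. 3 ppages; refcounts: pp0:2 pp1:1 pp2:1
Op 3: write(P0, v1, 191). refcount(pp2)=1 -> write in place. 3 ppages; refcounts: pp0:2 pp1:1 pp2:1
Op 4: write(P0, v0, 101). refcount(pp0)=2>1 -> COPY to pp3. 4 ppages; refcounts: pp0:1 pp1:1 pp2:1 pp3:1
Op 5: write(P0, v1, 124). refcount(pp2)=1 -> write in place. 4 ppages; refcounts: pp0:1 pp1:1 pp2:1 pp3:1
P0: v0 -> pp3 = 101
P1: v0 -> pp0 = 10

Answer: 101 10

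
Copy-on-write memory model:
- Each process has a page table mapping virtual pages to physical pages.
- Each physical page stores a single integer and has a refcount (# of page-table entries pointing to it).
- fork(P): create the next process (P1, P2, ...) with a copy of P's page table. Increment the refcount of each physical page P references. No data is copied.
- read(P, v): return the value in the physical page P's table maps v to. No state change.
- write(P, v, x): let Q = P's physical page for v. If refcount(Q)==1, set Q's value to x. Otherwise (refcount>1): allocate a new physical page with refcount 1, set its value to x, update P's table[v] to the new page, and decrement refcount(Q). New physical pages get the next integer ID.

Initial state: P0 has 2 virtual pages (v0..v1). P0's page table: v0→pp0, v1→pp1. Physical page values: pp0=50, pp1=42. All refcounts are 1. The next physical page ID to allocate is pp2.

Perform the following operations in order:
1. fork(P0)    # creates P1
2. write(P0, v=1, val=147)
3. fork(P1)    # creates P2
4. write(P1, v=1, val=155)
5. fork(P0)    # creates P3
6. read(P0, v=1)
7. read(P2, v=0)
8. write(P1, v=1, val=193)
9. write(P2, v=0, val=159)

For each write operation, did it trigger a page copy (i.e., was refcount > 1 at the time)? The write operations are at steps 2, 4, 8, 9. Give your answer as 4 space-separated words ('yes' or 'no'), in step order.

Op 1: fork(P0) -> P1. 2 ppages; refcounts: pp0:2 pp1:2
Op 2: write(P0, v1, 147). refcount(pp1)=2>1 -> COPY to pp2. 3 ppages; refcounts: pp0:2 pp1:1 pp2:1
Op 3: fork(P1) -> P2. 3 ppages; refcounts: pp0:3 pp1:2 pp2:1
Op 4: write(P1, v1, 155). refcount(pp1)=2>1 -> COPY to pp3. 4 ppages; refcounts: pp0:3 pp1:1 pp2:1 pp3:1
Op 5: fork(P0) -> P3. 4 ppages; refcounts: pp0:4 pp1:1 pp2:2 pp3:1
Op 6: read(P0, v1) -> 147. No state change.
Op 7: read(P2, v0) -> 50. No state change.
Op 8: write(P1, v1, 193). refcount(pp3)=1 -> write in place. 4 ppages; refcounts: pp0:4 pp1:1 pp2:2 pp3:1
Op 9: write(P2, v0, 159). refcount(pp0)=4>1 -> COPY to pp4. 5 ppages; refcounts: pp0:3 pp1:1 pp2:2 pp3:1 pp4:1

yes yes no yes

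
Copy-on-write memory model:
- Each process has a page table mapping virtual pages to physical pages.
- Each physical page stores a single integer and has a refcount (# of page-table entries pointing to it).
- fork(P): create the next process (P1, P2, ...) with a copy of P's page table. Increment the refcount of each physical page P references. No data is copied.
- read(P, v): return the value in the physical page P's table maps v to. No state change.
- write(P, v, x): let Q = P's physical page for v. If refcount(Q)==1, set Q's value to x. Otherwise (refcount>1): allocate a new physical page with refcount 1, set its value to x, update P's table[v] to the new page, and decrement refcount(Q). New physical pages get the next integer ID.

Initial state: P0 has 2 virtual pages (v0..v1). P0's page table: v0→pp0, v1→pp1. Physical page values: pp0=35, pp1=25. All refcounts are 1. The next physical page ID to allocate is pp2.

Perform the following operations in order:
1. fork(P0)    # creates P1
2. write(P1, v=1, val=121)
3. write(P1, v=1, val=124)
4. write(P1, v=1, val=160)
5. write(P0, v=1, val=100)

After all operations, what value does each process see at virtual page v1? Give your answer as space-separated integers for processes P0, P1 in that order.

Answer: 100 160

Derivation:
Op 1: fork(P0) -> P1. 2 ppages; refcounts: pp0:2 pp1:2
Op 2: write(P1, v1, 121). refcount(pp1)=2>1 -> COPY to pp2. 3 ppages; refcounts: pp0:2 pp1:1 pp2:1
Op 3: write(P1, v1, 124). refcount(pp2)=1 -> write in place. 3 ppages; refcounts: pp0:2 pp1:1 pp2:1
Op 4: write(P1, v1, 160). refcount(pp2)=1 -> write in place. 3 ppages; refcounts: pp0:2 pp1:1 pp2:1
Op 5: write(P0, v1, 100). refcount(pp1)=1 -> write in place. 3 ppages; refcounts: pp0:2 pp1:1 pp2:1
P0: v1 -> pp1 = 100
P1: v1 -> pp2 = 160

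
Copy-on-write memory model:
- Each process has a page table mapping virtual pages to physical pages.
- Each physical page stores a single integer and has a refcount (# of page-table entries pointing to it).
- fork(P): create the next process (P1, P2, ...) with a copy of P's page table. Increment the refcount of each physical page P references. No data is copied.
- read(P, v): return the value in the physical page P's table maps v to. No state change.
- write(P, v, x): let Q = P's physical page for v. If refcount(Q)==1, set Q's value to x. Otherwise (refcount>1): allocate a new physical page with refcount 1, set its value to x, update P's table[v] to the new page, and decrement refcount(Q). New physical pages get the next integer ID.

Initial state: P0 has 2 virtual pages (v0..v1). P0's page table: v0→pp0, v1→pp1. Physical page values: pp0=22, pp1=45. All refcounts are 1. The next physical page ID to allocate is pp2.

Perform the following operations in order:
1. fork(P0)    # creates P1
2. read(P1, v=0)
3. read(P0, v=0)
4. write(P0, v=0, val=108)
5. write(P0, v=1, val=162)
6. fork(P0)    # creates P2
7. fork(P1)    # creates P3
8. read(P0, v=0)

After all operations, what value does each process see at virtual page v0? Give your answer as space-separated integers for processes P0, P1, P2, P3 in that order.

Answer: 108 22 108 22

Derivation:
Op 1: fork(P0) -> P1. 2 ppages; refcounts: pp0:2 pp1:2
Op 2: read(P1, v0) -> 22. No state change.
Op 3: read(P0, v0) -> 22. No state change.
Op 4: write(P0, v0, 108). refcount(pp0)=2>1 -> COPY to pp2. 3 ppages; refcounts: pp0:1 pp1:2 pp2:1
Op 5: write(P0, v1, 162). refcount(pp1)=2>1 -> COPY to pp3. 4 ppages; refcounts: pp0:1 pp1:1 pp2:1 pp3:1
Op 6: fork(P0) -> P2. 4 ppages; refcounts: pp0:1 pp1:1 pp2:2 pp3:2
Op 7: fork(P1) -> P3. 4 ppages; refcounts: pp0:2 pp1:2 pp2:2 pp3:2
Op 8: read(P0, v0) -> 108. No state change.
P0: v0 -> pp2 = 108
P1: v0 -> pp0 = 22
P2: v0 -> pp2 = 108
P3: v0 -> pp0 = 22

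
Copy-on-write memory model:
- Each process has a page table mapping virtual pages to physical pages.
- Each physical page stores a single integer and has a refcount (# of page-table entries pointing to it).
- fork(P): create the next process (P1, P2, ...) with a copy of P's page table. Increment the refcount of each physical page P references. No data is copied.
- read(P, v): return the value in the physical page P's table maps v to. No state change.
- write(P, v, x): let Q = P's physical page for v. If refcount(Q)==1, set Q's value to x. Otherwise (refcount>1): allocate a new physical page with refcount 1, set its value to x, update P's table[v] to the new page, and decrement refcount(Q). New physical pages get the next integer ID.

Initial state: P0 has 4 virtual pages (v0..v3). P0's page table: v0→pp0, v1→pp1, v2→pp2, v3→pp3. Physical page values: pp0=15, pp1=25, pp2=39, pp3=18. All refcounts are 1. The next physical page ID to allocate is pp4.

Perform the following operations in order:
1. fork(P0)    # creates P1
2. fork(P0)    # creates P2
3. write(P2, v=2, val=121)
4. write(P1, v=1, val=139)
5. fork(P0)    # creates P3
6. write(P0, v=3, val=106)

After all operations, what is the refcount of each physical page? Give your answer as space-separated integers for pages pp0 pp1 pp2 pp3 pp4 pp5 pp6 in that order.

Op 1: fork(P0) -> P1. 4 ppages; refcounts: pp0:2 pp1:2 pp2:2 pp3:2
Op 2: fork(P0) -> P2. 4 ppages; refcounts: pp0:3 pp1:3 pp2:3 pp3:3
Op 3: write(P2, v2, 121). refcount(pp2)=3>1 -> COPY to pp4. 5 ppages; refcounts: pp0:3 pp1:3 pp2:2 pp3:3 pp4:1
Op 4: write(P1, v1, 139). refcount(pp1)=3>1 -> COPY to pp5. 6 ppages; refcounts: pp0:3 pp1:2 pp2:2 pp3:3 pp4:1 pp5:1
Op 5: fork(P0) -> P3. 6 ppages; refcounts: pp0:4 pp1:3 pp2:3 pp3:4 pp4:1 pp5:1
Op 6: write(P0, v3, 106). refcount(pp3)=4>1 -> COPY to pp6. 7 ppages; refcounts: pp0:4 pp1:3 pp2:3 pp3:3 pp4:1 pp5:1 pp6:1

Answer: 4 3 3 3 1 1 1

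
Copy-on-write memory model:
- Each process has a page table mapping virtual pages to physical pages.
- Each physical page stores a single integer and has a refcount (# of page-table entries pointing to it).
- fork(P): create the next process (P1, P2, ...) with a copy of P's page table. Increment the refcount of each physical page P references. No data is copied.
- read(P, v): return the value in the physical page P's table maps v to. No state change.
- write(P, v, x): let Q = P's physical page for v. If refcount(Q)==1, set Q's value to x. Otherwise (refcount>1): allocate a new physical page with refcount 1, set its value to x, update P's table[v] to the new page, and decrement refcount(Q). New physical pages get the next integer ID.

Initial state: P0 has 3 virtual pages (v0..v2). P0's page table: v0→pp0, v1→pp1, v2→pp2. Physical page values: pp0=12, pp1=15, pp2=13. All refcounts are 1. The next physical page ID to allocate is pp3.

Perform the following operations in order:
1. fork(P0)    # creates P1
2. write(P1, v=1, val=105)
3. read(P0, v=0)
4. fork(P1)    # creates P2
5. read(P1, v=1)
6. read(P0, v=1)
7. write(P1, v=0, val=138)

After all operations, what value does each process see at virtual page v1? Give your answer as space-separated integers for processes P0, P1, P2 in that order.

Op 1: fork(P0) -> P1. 3 ppages; refcounts: pp0:2 pp1:2 pp2:2
Op 2: write(P1, v1, 105). refcount(pp1)=2>1 -> COPY to pp3. 4 ppages; refcounts: pp0:2 pp1:1 pp2:2 pp3:1
Op 3: read(P0, v0) -> 12. No state change.
Op 4: fork(P1) -> P2. 4 ppages; refcounts: pp0:3 pp1:1 pp2:3 pp3:2
Op 5: read(P1, v1) -> 105. No state change.
Op 6: read(P0, v1) -> 15. No state change.
Op 7: write(P1, v0, 138). refcount(pp0)=3>1 -> COPY to pp4. 5 ppages; refcounts: pp0:2 pp1:1 pp2:3 pp3:2 pp4:1
P0: v1 -> pp1 = 15
P1: v1 -> pp3 = 105
P2: v1 -> pp3 = 105

Answer: 15 105 105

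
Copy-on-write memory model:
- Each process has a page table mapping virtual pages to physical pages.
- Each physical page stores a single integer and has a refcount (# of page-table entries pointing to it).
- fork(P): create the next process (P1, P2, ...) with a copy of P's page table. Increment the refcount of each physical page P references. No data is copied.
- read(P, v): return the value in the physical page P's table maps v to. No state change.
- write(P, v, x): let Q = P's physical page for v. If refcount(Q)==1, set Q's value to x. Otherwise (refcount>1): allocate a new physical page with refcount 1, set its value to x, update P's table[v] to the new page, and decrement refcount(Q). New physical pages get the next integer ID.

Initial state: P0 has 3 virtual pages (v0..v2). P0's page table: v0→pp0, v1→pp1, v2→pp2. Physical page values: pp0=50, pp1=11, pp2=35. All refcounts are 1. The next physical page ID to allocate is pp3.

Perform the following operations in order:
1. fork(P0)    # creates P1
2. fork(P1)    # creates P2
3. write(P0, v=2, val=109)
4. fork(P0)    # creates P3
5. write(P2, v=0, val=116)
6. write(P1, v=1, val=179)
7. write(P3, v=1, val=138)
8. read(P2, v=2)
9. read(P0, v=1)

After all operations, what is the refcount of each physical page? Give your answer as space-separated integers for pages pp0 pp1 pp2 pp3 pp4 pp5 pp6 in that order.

Op 1: fork(P0) -> P1. 3 ppages; refcounts: pp0:2 pp1:2 pp2:2
Op 2: fork(P1) -> P2. 3 ppages; refcounts: pp0:3 pp1:3 pp2:3
Op 3: write(P0, v2, 109). refcount(pp2)=3>1 -> COPY to pp3. 4 ppages; refcounts: pp0:3 pp1:3 pp2:2 pp3:1
Op 4: fork(P0) -> P3. 4 ppages; refcounts: pp0:4 pp1:4 pp2:2 pp3:2
Op 5: write(P2, v0, 116). refcount(pp0)=4>1 -> COPY to pp4. 5 ppages; refcounts: pp0:3 pp1:4 pp2:2 pp3:2 pp4:1
Op 6: write(P1, v1, 179). refcount(pp1)=4>1 -> COPY to pp5. 6 ppages; refcounts: pp0:3 pp1:3 pp2:2 pp3:2 pp4:1 pp5:1
Op 7: write(P3, v1, 138). refcount(pp1)=3>1 -> COPY to pp6. 7 ppages; refcounts: pp0:3 pp1:2 pp2:2 pp3:2 pp4:1 pp5:1 pp6:1
Op 8: read(P2, v2) -> 35. No state change.
Op 9: read(P0, v1) -> 11. No state change.

Answer: 3 2 2 2 1 1 1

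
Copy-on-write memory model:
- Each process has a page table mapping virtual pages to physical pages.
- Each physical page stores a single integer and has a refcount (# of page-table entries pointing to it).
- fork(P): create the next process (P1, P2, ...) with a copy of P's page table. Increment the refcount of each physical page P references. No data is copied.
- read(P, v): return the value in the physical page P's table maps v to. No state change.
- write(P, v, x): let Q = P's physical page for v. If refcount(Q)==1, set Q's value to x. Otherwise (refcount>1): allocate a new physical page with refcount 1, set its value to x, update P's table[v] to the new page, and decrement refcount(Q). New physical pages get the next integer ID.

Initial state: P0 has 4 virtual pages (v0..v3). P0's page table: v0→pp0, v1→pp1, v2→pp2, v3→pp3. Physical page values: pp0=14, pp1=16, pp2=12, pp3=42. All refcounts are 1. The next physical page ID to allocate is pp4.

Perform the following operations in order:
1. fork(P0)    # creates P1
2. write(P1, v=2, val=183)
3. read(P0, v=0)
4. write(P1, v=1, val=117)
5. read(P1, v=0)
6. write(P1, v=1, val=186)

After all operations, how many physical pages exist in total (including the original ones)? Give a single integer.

Op 1: fork(P0) -> P1. 4 ppages; refcounts: pp0:2 pp1:2 pp2:2 pp3:2
Op 2: write(P1, v2, 183). refcount(pp2)=2>1 -> COPY to pp4. 5 ppages; refcounts: pp0:2 pp1:2 pp2:1 pp3:2 pp4:1
Op 3: read(P0, v0) -> 14. No state change.
Op 4: write(P1, v1, 117). refcount(pp1)=2>1 -> COPY to pp5. 6 ppages; refcounts: pp0:2 pp1:1 pp2:1 pp3:2 pp4:1 pp5:1
Op 5: read(P1, v0) -> 14. No state change.
Op 6: write(P1, v1, 186). refcount(pp5)=1 -> write in place. 6 ppages; refcounts: pp0:2 pp1:1 pp2:1 pp3:2 pp4:1 pp5:1

Answer: 6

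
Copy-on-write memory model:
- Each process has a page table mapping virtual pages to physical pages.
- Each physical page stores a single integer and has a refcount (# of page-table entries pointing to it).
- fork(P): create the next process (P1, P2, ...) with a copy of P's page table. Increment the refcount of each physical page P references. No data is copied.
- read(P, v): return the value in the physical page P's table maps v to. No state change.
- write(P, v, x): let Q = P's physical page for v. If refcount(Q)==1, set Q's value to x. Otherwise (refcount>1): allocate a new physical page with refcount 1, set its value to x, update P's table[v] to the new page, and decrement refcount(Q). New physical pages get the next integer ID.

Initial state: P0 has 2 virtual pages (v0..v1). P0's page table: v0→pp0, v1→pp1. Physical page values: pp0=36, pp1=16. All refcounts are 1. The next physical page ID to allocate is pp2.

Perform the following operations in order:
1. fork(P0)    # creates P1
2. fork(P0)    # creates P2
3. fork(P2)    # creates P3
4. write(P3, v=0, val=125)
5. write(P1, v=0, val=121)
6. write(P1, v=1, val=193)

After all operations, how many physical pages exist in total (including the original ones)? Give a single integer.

Answer: 5

Derivation:
Op 1: fork(P0) -> P1. 2 ppages; refcounts: pp0:2 pp1:2
Op 2: fork(P0) -> P2. 2 ppages; refcounts: pp0:3 pp1:3
Op 3: fork(P2) -> P3. 2 ppages; refcounts: pp0:4 pp1:4
Op 4: write(P3, v0, 125). refcount(pp0)=4>1 -> COPY to pp2. 3 ppages; refcounts: pp0:3 pp1:4 pp2:1
Op 5: write(P1, v0, 121). refcount(pp0)=3>1 -> COPY to pp3. 4 ppages; refcounts: pp0:2 pp1:4 pp2:1 pp3:1
Op 6: write(P1, v1, 193). refcount(pp1)=4>1 -> COPY to pp4. 5 ppages; refcounts: pp0:2 pp1:3 pp2:1 pp3:1 pp4:1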